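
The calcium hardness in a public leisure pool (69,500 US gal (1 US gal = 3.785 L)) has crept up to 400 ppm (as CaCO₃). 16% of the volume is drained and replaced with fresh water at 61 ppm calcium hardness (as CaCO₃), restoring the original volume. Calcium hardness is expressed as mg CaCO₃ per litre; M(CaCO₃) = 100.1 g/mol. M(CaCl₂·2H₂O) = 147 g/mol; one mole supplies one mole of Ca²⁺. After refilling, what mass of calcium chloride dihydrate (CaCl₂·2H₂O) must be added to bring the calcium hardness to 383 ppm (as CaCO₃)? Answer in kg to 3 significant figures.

14.4 kg

Volume: 69,500 US gal × 3.785 L/gal = 263,058 L.
After draining 16% and refilling: 400 × 0.84 + 61 × 0.16 = 345.76 ppm.
Deficit to target: 383 − 345.76 = 37.24 mg/L.
As CaCO₃: 37.24 mg/L × 263,058 L = 9796 g; ÷ 100.1 = 97.86 mol Ca²⁺.
Mass: 97.86 × 147 = 14,390 g.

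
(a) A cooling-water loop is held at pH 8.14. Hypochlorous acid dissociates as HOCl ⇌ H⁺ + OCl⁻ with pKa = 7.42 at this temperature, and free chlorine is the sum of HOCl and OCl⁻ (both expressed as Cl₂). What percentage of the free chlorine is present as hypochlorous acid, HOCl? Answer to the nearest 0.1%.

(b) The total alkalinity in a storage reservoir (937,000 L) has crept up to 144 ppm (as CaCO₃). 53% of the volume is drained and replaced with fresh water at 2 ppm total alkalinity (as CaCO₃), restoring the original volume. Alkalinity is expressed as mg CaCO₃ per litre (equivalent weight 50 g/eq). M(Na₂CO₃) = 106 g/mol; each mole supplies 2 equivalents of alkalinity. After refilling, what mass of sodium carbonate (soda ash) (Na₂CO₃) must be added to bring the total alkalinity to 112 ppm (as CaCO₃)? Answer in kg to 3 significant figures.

(a) [OCl⁻]/[HOCl] = 10^(pH − pKa) = 10^(8.14 − 7.42) = 10^0.72 = 5.248.
(a) Fraction as HOCl = 1 / (1 + 5.248) = 0.16.

(b) After draining 53% and refilling: 144 × 0.47 + 2 × 0.53 = 68.74 ppm.
(b) Deficit to target: 112 − 68.74 = 43.26 mg/L.
(b) As CaCO₃: 43.26 mg/L × 937,000 L = 40,530 g; ÷ 50 g/eq ÷ 2 = 405.3 mol Na₂CO₃.
(b) Mass: 405.3 × 106 = 42,970 g.

(a) 16.0%; (b) 43.0 kg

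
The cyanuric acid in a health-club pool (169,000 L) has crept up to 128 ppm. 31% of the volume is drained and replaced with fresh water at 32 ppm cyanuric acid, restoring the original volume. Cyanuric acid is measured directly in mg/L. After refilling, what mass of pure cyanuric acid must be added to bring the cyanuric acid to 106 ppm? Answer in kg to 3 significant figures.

After draining 31% and refilling: 128 × 0.69 + 32 × 0.31 = 98.24 ppm.
Deficit to target: 106 − 98.24 = 7.76 mg/L.
Mass: 7.76 mg/L × 169,000 L = 1311 g cyanuric acid.

1.31 kg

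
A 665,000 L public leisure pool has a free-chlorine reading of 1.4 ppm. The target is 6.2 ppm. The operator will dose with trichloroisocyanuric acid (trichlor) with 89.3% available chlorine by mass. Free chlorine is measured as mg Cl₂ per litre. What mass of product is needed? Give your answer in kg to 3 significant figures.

3.57 kg

Chlorine deficit: 6.2 − 1.4 = 4.8 ppm = 4.8 mg/L as Cl₂.
Cl₂ equivalent needed: 4.8 mg/L × 665,000 L = 3,192,000 mg = 3192 g.
Product at 89.3% available chlorine: 3192 / 0.893 = 3574 g.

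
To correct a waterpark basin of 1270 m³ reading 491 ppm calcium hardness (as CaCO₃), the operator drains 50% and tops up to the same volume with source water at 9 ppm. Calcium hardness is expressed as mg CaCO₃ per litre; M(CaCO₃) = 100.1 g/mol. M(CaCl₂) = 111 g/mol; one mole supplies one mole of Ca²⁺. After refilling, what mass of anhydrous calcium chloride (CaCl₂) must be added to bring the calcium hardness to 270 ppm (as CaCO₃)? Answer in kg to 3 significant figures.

28.2 kg

Volume: 1270 m³ = 1,270,000 L.
After draining 50% and refilling: 491 × 0.50 + 9 × 0.50 = 250 ppm.
Deficit to target: 270 − 250 = 20 mg/L.
As CaCO₃: 20 mg/L × 1,270,000 L = 25,400 g; ÷ 100.1 = 253.7 mol Ca²⁺.
Mass: 253.7 × 111 = 28,170 g.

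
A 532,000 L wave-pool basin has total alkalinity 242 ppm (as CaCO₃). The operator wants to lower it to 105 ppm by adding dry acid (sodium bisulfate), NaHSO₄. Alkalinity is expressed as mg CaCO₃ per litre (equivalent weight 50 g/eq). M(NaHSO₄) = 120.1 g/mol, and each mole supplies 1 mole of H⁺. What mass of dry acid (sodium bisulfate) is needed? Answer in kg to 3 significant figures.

Alkalinity to neutralize: (242 − 105) = 137 mg/L as CaCO₃ × 532,000 L = 72,880 g as CaCO₃.
Equivalents of H⁺ required: 72,880 ÷ 50 g/eq = 1458 eq = 1458 mol NaHSO₄.
Mass of NaHSO₄: 1458 × 120.1 = 175,100 g.

175 kg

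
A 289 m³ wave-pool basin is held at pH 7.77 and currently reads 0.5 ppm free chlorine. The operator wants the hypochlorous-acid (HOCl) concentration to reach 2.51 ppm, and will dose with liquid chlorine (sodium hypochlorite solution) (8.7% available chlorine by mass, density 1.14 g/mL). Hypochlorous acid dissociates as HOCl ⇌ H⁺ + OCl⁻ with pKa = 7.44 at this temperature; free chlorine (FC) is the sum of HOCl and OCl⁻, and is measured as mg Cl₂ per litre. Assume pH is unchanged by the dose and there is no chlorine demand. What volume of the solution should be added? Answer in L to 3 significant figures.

21.5 L

Volume: 289 m³ = 289,000 L.
[OCl⁻]/[HOCl] = 10^(pH − pKa) = 10^(7.77 − 7.44) = 2.138; fraction as HOCl = 1/(1 + 2.138) = 0.3187.
Free chlorine required for 2.51 ppm HOCl: 2.51 / 0.3187 = 7.876 ppm.
FC to add: 7.876 − 0.5 = 7.376 mg/L as Cl₂.
Cl₂ equivalent: 7.376 mg/L × 289,000 L = 2132 g.
Product at 8.7% available Cl: 2132 / 0.087 = 24,500 g.
Volume: 24,500 g ÷ 1.14 g/mL = 21,490 mL.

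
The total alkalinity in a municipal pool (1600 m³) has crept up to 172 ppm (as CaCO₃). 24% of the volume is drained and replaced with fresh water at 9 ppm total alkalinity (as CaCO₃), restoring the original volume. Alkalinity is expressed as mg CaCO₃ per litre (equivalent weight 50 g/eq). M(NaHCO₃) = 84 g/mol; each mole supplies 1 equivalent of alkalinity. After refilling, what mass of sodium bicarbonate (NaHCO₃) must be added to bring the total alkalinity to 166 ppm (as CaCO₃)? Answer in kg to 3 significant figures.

89.0 kg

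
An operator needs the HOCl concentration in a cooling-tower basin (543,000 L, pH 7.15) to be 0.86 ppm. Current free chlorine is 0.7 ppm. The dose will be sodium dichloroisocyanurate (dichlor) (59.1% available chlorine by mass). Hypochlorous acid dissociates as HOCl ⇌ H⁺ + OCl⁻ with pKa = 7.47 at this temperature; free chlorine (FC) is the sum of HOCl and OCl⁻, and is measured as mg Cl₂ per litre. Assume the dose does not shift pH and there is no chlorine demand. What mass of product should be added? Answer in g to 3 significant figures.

[OCl⁻]/[HOCl] = 10^(pH − pKa) = 10^(7.15 − 7.47) = 0.4786; fraction as HOCl = 1/(1 + 0.4786) = 0.6763.
Free chlorine required for 0.86 ppm HOCl: 0.86 / 0.6763 = 1.272 ppm.
FC to add: 1.272 − 0.7 = 0.5716 mg/L as Cl₂.
Cl₂ equivalent: 0.5716 mg/L × 543,000 L = 310.4 g.
Product at 59.1% available Cl: 310.4 / 0.591 = 525.2 g.

525 g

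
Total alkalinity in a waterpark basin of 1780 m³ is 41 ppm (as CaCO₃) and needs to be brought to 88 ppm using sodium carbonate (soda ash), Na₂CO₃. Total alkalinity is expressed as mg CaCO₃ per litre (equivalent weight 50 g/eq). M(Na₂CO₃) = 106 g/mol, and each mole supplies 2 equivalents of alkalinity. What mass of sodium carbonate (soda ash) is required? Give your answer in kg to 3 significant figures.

Volume: 1780 m³ = 1,780,000 L.
Alkalinity to add: (88 − 41) = 47 mg/L as CaCO₃ × 1,780,000 L = 83,660 g as CaCO₃.
Equivalents: 83,660 g ÷ 50 g/eq = 1673 eq.
Each mole of Na₂CO₃ supplies 2 eq, so 1673 / 2 = 836.6 mol.
Mass: 836.6 mol × 106 g/mol = 88,680 g.

88.7 kg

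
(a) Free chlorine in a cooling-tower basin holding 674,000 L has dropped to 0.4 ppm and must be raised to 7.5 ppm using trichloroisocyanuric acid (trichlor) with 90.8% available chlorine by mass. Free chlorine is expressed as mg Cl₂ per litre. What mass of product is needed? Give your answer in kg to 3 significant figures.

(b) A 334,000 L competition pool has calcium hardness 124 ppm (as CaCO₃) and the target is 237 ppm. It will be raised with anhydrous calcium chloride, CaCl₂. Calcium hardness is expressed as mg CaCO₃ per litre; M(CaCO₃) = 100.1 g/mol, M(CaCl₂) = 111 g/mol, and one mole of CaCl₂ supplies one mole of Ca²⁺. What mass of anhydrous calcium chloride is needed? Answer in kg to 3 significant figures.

(a) 5.27 kg; (b) 41.9 kg

(a) Chlorine deficit: 7.5 − 0.4 = 7.1 ppm = 7.1 mg/L as Cl₂.
(a) Cl₂ equivalent needed: 7.1 mg/L × 674,000 L = 4,785,000 mg = 4785 g.
(a) Product at 90.8% available chlorine: 4785 / 0.908 = 5270 g.

(b) Hardness to add: (237 − 124) = 113 mg/L as CaCO₃ × 334,000 L = 37,740 g as CaCO₃.
(b) Moles of Ca²⁺ (1 mol Ca²⁺ ≡ 1 mol CaCO₃): 37,740 / 100.1 g/mol = 377 mol.
(b) Mass of CaCl₂: 377 × 111 = 41,850 g.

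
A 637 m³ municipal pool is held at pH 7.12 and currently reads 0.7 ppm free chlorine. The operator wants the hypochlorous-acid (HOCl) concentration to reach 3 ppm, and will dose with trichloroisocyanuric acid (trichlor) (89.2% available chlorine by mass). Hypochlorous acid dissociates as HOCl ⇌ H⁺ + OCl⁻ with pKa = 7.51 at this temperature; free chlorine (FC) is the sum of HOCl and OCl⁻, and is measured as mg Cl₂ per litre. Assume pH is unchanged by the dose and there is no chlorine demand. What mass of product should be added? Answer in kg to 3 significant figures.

2.52 kg

Volume: 637 m³ = 637,000 L.
[OCl⁻]/[HOCl] = 10^(pH − pKa) = 10^(7.12 − 7.51) = 0.4074; fraction as HOCl = 1/(1 + 0.4074) = 0.7105.
Free chlorine required for 3 ppm HOCl: 3 / 0.7105 = 4.222 ppm.
FC to add: 4.222 − 0.7 = 3.522 mg/L as Cl₂.
Cl₂ equivalent: 3.522 mg/L × 637,000 L = 2244 g.
Product at 89.2% available Cl: 2244 / 0.892 = 2515 g.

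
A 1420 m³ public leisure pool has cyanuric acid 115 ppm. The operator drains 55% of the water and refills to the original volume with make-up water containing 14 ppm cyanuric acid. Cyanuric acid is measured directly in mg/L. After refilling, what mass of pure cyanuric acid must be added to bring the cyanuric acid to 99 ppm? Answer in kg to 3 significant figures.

Volume: 1420 m³ = 1,420,000 L.
After draining 55% and refilling: 115 × 0.45 + 14 × 0.55 = 59.45 ppm.
Deficit to target: 99 − 59.45 = 39.55 mg/L.
Mass: 39.55 mg/L × 1,420,000 L = 56,160 g cyanuric acid.

56.2 kg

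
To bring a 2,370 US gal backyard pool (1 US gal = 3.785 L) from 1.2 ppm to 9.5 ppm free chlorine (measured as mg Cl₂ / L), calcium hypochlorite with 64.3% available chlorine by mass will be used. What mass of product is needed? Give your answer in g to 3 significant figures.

116 g

Volume: 2,370 US gal × 3.785 L/gal = 8,970 L.
Chlorine deficit: 9.5 − 1.2 = 8.3 ppm = 8.3 mg/L as Cl₂.
Cl₂ equivalent needed: 8.3 mg/L × 8,970 L = 74,450 mg = 74.45 g.
Product at 64.3% available chlorine: 74.45 / 0.643 = 115.8 g.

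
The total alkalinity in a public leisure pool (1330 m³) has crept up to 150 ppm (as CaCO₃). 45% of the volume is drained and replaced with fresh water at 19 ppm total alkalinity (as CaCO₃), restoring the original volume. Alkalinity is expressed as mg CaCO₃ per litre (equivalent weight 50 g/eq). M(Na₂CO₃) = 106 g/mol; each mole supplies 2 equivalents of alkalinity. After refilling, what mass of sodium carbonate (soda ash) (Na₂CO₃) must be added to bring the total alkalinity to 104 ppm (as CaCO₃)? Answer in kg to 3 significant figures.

Volume: 1330 m³ = 1,330,000 L.
After draining 45% and refilling: 150 × 0.55 + 19 × 0.45 = 91.05 ppm.
Deficit to target: 104 − 91.05 = 12.95 mg/L.
As CaCO₃: 12.95 mg/L × 1,330,000 L = 17,220 g; ÷ 50 g/eq ÷ 2 = 172.2 mol Na₂CO₃.
Mass: 172.2 × 106 = 18,260 g.

18.3 kg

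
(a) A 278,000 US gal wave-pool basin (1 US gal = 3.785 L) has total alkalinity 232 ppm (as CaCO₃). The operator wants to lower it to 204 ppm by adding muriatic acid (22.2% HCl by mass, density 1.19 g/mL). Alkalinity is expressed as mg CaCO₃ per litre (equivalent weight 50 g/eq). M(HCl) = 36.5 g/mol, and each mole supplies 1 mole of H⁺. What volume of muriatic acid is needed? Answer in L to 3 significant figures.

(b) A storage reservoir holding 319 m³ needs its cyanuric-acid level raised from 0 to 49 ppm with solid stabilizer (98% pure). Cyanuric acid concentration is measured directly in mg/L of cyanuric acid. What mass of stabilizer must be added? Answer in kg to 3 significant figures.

(a) 81.4 L; (b) 15.9 kg

(a) Volume: 278,000 US gal × 3.785 L/gal = 1,052,230 L.
(a) Alkalinity to neutralize: (232 − 204) = 28 mg/L as CaCO₃ × 1,052,230 L = 29,460 g as CaCO₃.
(a) Equivalents of H⁺ required: 29,460 ÷ 50 g/eq = 589.2 eq = 589.2 mol HCl.
(a) Mass of HCl: 589.2 × 36.5 = 21,510 g.
(a) Mass of 22.2% solution: 21,510 / 0.222 = 96,880 g.
(a) Volume: 96,880 g ÷ 1.19 g/mL = 81,410 mL.

(b) Volume: 319 m³ = 319,000 L.
(b) CYA to add: (49 − 0) = 49 mg/L × 319,000 L = 15,630 g cyanuric acid.
(b) At 98% purity: 15,630 / 0.98 = 15,950 g product.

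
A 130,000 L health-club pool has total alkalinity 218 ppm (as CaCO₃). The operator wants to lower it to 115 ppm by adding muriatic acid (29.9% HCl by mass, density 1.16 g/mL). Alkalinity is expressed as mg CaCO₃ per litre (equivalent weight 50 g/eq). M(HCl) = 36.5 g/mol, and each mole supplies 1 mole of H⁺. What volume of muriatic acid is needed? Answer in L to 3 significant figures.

28.2 L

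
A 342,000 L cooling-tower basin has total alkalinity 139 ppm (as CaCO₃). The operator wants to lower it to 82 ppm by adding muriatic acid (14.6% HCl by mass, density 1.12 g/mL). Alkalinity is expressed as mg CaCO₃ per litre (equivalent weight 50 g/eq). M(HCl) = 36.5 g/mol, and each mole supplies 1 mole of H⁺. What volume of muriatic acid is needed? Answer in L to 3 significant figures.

87.0 L

Alkalinity to neutralize: (139 − 82) = 57 mg/L as CaCO₃ × 342,000 L = 19,490 g as CaCO₃.
Equivalents of H⁺ required: 19,490 ÷ 50 g/eq = 389.9 eq = 389.9 mol HCl.
Mass of HCl: 389.9 × 36.5 = 14,230 g.
Mass of 14.6% solution: 14,230 / 0.146 = 97,470 g.
Volume: 97,470 g ÷ 1.12 g/mL = 87,030 mL.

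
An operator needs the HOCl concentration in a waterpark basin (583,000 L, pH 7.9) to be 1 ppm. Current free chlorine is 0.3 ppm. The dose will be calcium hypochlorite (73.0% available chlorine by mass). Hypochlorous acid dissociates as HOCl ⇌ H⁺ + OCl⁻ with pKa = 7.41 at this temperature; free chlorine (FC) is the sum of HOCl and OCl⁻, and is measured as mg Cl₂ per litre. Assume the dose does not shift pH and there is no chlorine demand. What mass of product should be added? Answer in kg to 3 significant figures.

[OCl⁻]/[HOCl] = 10^(pH − pKa) = 10^(7.9 − 7.41) = 3.09; fraction as HOCl = 1/(1 + 3.09) = 0.2445.
Free chlorine required for 1 ppm HOCl: 1 / 0.2445 = 4.09 ppm.
FC to add: 4.09 − 0.3 = 3.79 mg/L as Cl₂.
Cl₂ equivalent: 3.79 mg/L × 583,000 L = 2210 g.
Product at 73.0% available Cl: 2210 / 0.73 = 3027 g.

3.03 kg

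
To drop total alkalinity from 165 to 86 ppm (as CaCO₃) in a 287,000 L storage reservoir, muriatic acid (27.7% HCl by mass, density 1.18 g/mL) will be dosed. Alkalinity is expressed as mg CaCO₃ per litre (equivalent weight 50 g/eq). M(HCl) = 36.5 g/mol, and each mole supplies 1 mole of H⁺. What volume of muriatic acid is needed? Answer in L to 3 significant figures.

50.6 L

Alkalinity to neutralize: (165 − 86) = 79 mg/L as CaCO₃ × 287,000 L = 22,670 g as CaCO₃.
Equivalents of H⁺ required: 22,670 ÷ 50 g/eq = 453.5 eq = 453.5 mol HCl.
Mass of HCl: 453.5 × 36.5 = 16,550 g.
Mass of 27.7% solution: 16,550 / 0.277 = 59,750 g.
Volume: 59,750 g ÷ 1.18 g/mL = 50,640 mL.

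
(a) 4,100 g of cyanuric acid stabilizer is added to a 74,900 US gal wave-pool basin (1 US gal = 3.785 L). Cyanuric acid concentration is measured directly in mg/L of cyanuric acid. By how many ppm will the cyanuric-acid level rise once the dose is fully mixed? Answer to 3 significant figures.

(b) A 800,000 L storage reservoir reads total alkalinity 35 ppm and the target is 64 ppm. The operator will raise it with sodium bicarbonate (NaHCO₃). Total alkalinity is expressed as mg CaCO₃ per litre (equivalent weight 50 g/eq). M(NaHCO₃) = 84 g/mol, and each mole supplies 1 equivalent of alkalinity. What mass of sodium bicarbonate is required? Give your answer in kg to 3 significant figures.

(a) Volume: 74,900 US gal × 3.785 L/gal = 283,496 L.
(a) Rise: 4,100 g / 283,496 L × 1000 = 14.46 mg/L.

(b) Alkalinity to add: (64 − 35) = 29 mg/L as CaCO₃ × 800,000 L = 23,200 g as CaCO₃.
(b) Equivalents: 23,200 g ÷ 50 g/eq = 464 eq.
(b) NaHCO₃ supplies 1 eq per mole → 464 mol.
(b) Mass: 464 mol × 84 g/mol = 38,980 g.

(a) 14.5 ppm; (b) 39.0 kg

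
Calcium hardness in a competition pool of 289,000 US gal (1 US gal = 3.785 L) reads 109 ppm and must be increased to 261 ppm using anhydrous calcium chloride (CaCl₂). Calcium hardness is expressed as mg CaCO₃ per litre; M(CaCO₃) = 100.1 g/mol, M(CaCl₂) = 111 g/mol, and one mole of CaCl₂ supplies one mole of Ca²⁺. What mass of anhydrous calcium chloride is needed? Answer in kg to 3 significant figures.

184 kg

Volume: 289,000 US gal × 3.785 L/gal = 1,093,865 L.
Hardness to add: (261 − 109) = 152 mg/L as CaCO₃ × 1,093,865 L = 166,300 g as CaCO₃.
Moles of Ca²⁺ (1 mol Ca²⁺ ≡ 1 mol CaCO₃): 166,300 / 100.1 g/mol = 1661 mol.
Mass of CaCl₂: 1661 × 111 = 184,400 g.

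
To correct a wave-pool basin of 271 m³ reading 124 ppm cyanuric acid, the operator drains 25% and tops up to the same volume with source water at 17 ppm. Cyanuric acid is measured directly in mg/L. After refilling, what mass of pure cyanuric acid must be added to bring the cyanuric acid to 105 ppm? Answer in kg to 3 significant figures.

2.10 kg

Volume: 271 m³ = 271,000 L.
After draining 25% and refilling: 124 × 0.75 + 17 × 0.25 = 97.25 ppm.
Deficit to target: 105 − 97.25 = 7.75 mg/L.
Mass: 7.75 mg/L × 271,000 L = 2100 g cyanuric acid.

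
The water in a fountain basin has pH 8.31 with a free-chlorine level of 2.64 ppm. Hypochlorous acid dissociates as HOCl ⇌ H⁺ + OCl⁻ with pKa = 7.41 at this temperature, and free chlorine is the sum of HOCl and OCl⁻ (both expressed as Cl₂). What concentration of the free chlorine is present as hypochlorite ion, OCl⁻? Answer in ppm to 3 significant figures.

2.34 ppm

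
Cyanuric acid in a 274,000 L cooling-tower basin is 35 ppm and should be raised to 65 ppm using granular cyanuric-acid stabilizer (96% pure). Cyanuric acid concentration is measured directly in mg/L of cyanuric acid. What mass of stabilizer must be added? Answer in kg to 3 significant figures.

CYA to add: (65 − 35) = 30 mg/L × 274,000 L = 8220 g cyanuric acid.
At 96% purity: 8220 / 0.96 = 8562 g product.

8.56 kg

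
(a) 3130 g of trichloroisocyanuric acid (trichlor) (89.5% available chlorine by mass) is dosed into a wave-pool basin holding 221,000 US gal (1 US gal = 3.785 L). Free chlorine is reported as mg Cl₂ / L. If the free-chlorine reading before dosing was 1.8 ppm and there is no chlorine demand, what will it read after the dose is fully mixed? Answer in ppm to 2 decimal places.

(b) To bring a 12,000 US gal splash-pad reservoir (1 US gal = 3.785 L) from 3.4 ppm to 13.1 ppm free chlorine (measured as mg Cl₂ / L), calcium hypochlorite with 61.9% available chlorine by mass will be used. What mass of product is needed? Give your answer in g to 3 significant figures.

(a) Volume: 221,000 US gal × 3.785 L/gal = 836,485 L.
(a) Available chlorine delivered: 3130 g × 0.895 = 2801 g as Cl₂.
(a) Concentration rise: 2801 g / 836,485 L = 3.349 mg/L = 3.35 ppm.
(a) Final FC: 1.8 + 3.35 = 5.15 ppm.

(b) Volume: 12,000 US gal × 3.785 L/gal = 45,420 L.
(b) Chlorine deficit: 13.1 − 3.4 = 9.7 ppm = 9.7 mg/L as Cl₂.
(b) Cl₂ equivalent needed: 9.7 mg/L × 45,420 L = 440,600 mg = 440.6 g.
(b) Product at 61.9% available chlorine: 440.6 / 0.619 = 711.8 g.

(a) 5.15 ppm; (b) 712 g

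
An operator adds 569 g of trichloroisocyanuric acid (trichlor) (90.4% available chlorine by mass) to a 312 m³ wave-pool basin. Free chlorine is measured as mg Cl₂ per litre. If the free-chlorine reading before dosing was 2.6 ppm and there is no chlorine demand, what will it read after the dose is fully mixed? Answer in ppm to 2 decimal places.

Volume: 312 m³ = 312,000 L.
Available chlorine delivered: 569 g × 0.904 = 514.4 g as Cl₂.
Concentration rise: 514.4 g / 312,000 L = 1.649 mg/L = 1.65 ppm.
Final FC: 2.6 + 1.65 = 4.25 ppm.

4.25 ppm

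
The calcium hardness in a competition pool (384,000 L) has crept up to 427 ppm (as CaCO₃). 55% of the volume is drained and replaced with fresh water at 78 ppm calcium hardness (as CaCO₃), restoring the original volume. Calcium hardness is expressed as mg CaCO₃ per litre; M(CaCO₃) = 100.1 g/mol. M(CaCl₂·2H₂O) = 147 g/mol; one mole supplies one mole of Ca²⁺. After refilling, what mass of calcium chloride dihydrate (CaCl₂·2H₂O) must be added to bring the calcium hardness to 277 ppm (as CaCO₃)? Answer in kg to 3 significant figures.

After draining 55% and refilling: 427 × 0.45 + 78 × 0.55 = 235.05 ppm.
Deficit to target: 277 − 235.05 = 41.95 mg/L.
As CaCO₃: 41.95 mg/L × 384,000 L = 16,110 g; ÷ 100.1 = 160.9 mol Ca²⁺.
Mass: 160.9 × 147 = 23,660 g.

23.7 kg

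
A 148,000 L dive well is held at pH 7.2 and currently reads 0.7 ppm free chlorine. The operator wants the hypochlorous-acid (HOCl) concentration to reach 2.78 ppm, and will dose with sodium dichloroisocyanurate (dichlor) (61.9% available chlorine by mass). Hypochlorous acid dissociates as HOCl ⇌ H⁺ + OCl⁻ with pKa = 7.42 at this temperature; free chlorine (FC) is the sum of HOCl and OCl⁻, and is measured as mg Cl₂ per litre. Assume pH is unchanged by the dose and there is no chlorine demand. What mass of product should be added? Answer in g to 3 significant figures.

[OCl⁻]/[HOCl] = 10^(pH − pKa) = 10^(7.2 − 7.42) = 0.6026; fraction as HOCl = 1/(1 + 0.6026) = 0.624.
Free chlorine required for 2.78 ppm HOCl: 2.78 / 0.624 = 4.455 ppm.
FC to add: 4.455 − 0.7 = 3.755 mg/L as Cl₂.
Cl₂ equivalent: 3.755 mg/L × 148,000 L = 555.8 g.
Product at 61.9% available Cl: 555.8 / 0.619 = 897.8 g.

898 g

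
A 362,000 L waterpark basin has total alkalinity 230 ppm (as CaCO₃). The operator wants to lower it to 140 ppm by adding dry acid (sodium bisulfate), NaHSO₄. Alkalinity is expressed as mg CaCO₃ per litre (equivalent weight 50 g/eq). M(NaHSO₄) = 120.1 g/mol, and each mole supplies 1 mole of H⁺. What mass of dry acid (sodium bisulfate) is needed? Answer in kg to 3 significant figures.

Alkalinity to neutralize: (230 − 140) = 90 mg/L as CaCO₃ × 362,000 L = 32,580 g as CaCO₃.
Equivalents of H⁺ required: 32,580 ÷ 50 g/eq = 651.6 eq = 651.6 mol NaHSO₄.
Mass of NaHSO₄: 651.6 × 120.1 = 78,260 g.

78.3 kg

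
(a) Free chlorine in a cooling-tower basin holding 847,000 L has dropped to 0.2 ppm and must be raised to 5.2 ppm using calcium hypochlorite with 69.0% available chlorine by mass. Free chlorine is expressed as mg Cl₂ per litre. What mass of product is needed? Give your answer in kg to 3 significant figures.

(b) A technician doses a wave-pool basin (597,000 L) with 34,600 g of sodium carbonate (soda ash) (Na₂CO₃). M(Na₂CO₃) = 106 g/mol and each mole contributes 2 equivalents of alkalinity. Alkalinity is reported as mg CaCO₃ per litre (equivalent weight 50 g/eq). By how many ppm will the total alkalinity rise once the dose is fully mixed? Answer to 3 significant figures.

(a) Chlorine deficit: 5.2 − 0.2 = 5 ppm = 5 mg/L as Cl₂.
(a) Cl₂ equivalent needed: 5 mg/L × 847,000 L = 4,235,000 mg = 4235 g.
(a) Product at 69.0% available chlorine: 4235 / 0.69 = 6138 g.

(b) Moles of Na₂CO₃: 34,600 g ÷ 106 g/mol = 326.4 mol → 652.8 eq of alkalinity.
(b) As CaCO₃: 652.8 eq × 50 g/eq = 32,640 g.
(b) Rise: 32,640 g / 597,000 L × 1000 = 54.68 mg/L.

(a) 6.14 kg; (b) 54.7 ppm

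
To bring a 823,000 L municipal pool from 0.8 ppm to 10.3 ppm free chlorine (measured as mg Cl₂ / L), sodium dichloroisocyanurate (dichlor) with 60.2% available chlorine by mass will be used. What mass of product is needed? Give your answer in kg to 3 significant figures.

Chlorine deficit: 10.3 − 0.8 = 9.5 ppm = 9.5 mg/L as Cl₂.
Cl₂ equivalent needed: 9.5 mg/L × 823,000 L = 7,818,000 mg = 7818 g.
Product at 60.2% available chlorine: 7818 / 0.602 = 12,990 g.

13.0 kg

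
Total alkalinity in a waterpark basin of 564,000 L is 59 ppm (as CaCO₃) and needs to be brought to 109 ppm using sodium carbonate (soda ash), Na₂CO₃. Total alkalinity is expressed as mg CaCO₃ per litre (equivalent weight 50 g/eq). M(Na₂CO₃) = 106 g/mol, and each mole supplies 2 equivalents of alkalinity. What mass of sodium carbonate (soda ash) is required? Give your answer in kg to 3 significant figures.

Alkalinity to add: (109 − 59) = 50 mg/L as CaCO₃ × 564,000 L = 28,200 g as CaCO₃.
Equivalents: 28,200 g ÷ 50 g/eq = 564 eq.
Each mole of Na₂CO₃ supplies 2 eq, so 564 / 2 = 282 mol.
Mass: 282 mol × 106 g/mol = 29,890 g.

29.9 kg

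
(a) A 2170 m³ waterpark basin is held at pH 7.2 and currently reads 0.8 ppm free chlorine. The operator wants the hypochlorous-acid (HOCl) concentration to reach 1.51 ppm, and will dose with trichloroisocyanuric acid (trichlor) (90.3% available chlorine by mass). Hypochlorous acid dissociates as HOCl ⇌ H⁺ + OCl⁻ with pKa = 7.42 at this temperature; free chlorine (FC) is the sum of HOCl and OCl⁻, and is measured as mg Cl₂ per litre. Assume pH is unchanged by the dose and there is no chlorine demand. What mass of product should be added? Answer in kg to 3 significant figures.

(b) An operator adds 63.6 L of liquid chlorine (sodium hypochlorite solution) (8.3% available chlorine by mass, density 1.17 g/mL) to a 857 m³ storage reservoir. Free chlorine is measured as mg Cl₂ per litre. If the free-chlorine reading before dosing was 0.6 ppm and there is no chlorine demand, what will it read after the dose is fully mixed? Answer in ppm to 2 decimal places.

(a) 3.89 kg; (b) 7.81 ppm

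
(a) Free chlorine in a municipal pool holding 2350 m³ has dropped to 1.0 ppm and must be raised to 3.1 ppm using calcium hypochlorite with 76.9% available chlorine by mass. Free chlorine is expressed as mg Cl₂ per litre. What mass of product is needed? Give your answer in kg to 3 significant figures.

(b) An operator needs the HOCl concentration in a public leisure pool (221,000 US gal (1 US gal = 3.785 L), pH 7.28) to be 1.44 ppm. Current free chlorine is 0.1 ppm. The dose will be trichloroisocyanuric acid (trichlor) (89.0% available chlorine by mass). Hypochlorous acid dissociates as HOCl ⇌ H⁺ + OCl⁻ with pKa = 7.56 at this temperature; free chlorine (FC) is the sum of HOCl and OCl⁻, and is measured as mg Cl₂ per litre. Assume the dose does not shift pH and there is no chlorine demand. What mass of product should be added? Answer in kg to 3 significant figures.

(a) 6.42 kg; (b) 1.97 kg

(a) Volume: 2350 m³ = 2,350,000 L.
(a) Chlorine deficit: 3.1 − 1.0 = 2.1 ppm = 2.1 mg/L as Cl₂.
(a) Cl₂ equivalent needed: 2.1 mg/L × 2,350,000 L = 4,935,000 mg = 4935 g.
(a) Product at 76.9% available chlorine: 4935 / 0.769 = 6417 g.

(b) Volume: 221,000 US gal × 3.785 L/gal = 836,485 L.
(b) [OCl⁻]/[HOCl] = 10^(pH − pKa) = 10^(7.28 − 7.56) = 0.5248; fraction as HOCl = 1/(1 + 0.5248) = 0.6558.
(b) Free chlorine required for 1.44 ppm HOCl: 1.44 / 0.6558 = 2.196 ppm.
(b) FC to add: 2.196 − 0.1 = 2.096 mg/L as Cl₂.
(b) Cl₂ equivalent: 2.096 mg/L × 836,485 L = 1753 g.
(b) Product at 89.0% available Cl: 1753 / 0.89 = 1970 g.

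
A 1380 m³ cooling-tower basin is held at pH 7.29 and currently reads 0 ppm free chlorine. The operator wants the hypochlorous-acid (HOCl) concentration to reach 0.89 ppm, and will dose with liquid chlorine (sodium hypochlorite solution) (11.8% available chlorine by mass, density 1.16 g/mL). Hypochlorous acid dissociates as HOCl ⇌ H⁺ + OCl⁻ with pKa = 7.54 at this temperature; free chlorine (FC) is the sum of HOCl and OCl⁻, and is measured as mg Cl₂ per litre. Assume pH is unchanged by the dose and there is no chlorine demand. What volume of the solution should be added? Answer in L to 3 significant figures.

Volume: 1380 m³ = 1,380,000 L.
[OCl⁻]/[HOCl] = 10^(pH − pKa) = 10^(7.29 − 7.54) = 0.5623; fraction as HOCl = 1/(1 + 0.5623) = 0.6401.
Free chlorine required for 0.89 ppm HOCl: 0.89 / 0.6401 = 1.39 ppm.
FC to add: 1.39 − 0 = 1.39 mg/L as Cl₂.
Cl₂ equivalent: 1.39 mg/L × 1,380,000 L = 1919 g.
Product at 11.8% available Cl: 1919 / 0.118 = 16,260 g.
Volume: 16,260 g ÷ 1.16 g/mL = 14,020 mL.

14.0 L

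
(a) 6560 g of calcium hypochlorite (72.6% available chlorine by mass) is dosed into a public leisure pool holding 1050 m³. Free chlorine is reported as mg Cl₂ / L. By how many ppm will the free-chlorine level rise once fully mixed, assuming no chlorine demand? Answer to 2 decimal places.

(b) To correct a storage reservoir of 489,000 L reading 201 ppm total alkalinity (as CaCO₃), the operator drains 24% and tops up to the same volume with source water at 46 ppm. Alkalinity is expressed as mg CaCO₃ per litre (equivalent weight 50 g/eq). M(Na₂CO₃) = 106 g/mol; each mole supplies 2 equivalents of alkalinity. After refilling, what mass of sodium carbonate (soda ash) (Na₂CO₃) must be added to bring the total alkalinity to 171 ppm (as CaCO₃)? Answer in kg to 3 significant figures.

(a) 4.54 ppm; (b) 3.73 kg

(a) Volume: 1050 m³ = 1,050,000 L.
(a) Available chlorine delivered: 6560 g × 0.726 = 4763 g as Cl₂.
(a) Concentration rise: 4763 g / 1,050,000 L = 4.536 mg/L = 4.54 ppm.

(b) After draining 24% and refilling: 201 × 0.76 + 46 × 0.24 = 163.8 ppm.
(b) Deficit to target: 171 − 163.8 = 7.2 mg/L.
(b) As CaCO₃: 7.2 mg/L × 489,000 L = 3521 g; ÷ 50 g/eq ÷ 2 = 35.21 mol Na₂CO₃.
(b) Mass: 35.21 × 106 = 3732 g.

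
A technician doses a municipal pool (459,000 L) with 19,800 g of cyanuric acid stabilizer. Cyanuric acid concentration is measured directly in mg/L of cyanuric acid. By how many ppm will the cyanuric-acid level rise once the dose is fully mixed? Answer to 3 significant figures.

Rise: 19,800 g / 459,000 L × 1000 = 43.14 mg/L.

43.1 ppm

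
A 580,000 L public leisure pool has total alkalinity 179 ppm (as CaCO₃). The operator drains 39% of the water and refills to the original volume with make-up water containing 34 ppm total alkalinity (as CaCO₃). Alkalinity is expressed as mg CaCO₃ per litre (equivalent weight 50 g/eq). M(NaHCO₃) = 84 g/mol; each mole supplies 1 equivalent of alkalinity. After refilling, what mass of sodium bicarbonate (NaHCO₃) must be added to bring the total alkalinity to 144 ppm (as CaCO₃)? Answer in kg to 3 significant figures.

21.0 kg

After draining 39% and refilling: 179 × 0.61 + 34 × 0.39 = 122.45 ppm.
Deficit to target: 144 − 122.45 = 21.55 mg/L.
As CaCO₃: 21.55 mg/L × 580,000 L = 12,500 g; ÷ 50 g/eq ÷ 1 = 250 mol NaHCO₃.
Mass: 250 × 84 = 21,000 g.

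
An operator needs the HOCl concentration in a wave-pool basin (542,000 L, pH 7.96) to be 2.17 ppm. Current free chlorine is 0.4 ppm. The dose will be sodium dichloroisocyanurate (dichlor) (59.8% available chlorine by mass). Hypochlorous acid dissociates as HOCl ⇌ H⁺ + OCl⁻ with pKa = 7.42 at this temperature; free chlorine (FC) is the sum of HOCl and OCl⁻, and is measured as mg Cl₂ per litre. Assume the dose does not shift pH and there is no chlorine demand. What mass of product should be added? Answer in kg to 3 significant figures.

[OCl⁻]/[HOCl] = 10^(pH − pKa) = 10^(7.96 − 7.42) = 3.467; fraction as HOCl = 1/(1 + 3.467) = 0.2238.
Free chlorine required for 2.17 ppm HOCl: 2.17 / 0.2238 = 9.694 ppm.
FC to add: 9.694 − 0.4 = 9.294 mg/L as Cl₂.
Cl₂ equivalent: 9.294 mg/L × 542,000 L = 5037 g.
Product at 59.8% available Cl: 5037 / 0.598 = 8424 g.

8.42 kg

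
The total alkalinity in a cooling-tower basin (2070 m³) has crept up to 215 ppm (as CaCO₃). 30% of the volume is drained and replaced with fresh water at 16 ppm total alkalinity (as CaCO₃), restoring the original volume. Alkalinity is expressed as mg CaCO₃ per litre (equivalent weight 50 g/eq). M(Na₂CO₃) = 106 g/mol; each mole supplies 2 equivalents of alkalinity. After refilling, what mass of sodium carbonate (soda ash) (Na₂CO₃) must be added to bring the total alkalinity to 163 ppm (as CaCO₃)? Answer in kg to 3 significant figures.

16.9 kg

Volume: 2070 m³ = 2,070,000 L.
After draining 30% and refilling: 215 × 0.70 + 16 × 0.30 = 155.3 ppm.
Deficit to target: 163 − 155.3 = 7.7 mg/L.
As CaCO₃: 7.7 mg/L × 2,070,000 L = 15,940 g; ÷ 50 g/eq ÷ 2 = 159.4 mol Na₂CO₃.
Mass: 159.4 × 106 = 16,900 g.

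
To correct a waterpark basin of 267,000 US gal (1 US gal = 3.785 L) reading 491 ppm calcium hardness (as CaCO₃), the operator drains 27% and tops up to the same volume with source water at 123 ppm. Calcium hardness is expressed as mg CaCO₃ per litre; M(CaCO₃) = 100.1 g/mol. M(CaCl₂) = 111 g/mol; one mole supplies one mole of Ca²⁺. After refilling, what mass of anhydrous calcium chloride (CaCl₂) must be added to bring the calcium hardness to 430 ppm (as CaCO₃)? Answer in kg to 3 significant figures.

43.0 kg

Volume: 267,000 US gal × 3.785 L/gal = 1,010,595 L.
After draining 27% and refilling: 491 × 0.73 + 123 × 0.27 = 391.64 ppm.
Deficit to target: 430 − 391.64 = 38.36 mg/L.
As CaCO₃: 38.36 mg/L × 1,010,595 L = 38,770 g; ÷ 100.1 = 387.3 mol Ca²⁺.
Mass: 387.3 × 111 = 42,990 g.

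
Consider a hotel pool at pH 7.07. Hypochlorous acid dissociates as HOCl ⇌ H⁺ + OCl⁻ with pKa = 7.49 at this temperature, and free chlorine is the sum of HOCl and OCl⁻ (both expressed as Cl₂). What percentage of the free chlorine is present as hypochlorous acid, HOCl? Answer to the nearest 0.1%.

72.5%

[OCl⁻]/[HOCl] = 10^(pH − pKa) = 10^(7.07 − 7.49) = 10^-0.42 = 0.3802.
Fraction as HOCl = 1 / (1 + 0.3802) = 0.7245.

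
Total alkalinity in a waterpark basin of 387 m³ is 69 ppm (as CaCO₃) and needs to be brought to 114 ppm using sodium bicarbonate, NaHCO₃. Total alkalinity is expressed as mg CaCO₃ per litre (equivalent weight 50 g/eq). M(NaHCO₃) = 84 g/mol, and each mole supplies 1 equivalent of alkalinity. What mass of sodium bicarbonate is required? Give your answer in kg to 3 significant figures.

29.3 kg

Volume: 387 m³ = 387,000 L.
Alkalinity to add: (114 − 69) = 45 mg/L as CaCO₃ × 387,000 L = 17,420 g as CaCO₃.
Equivalents: 17,420 g ÷ 50 g/eq = 348.3 eq.
NaHCO₃ supplies 1 eq per mole → 348.3 mol.
Mass: 348.3 mol × 84 g/mol = 29,260 g.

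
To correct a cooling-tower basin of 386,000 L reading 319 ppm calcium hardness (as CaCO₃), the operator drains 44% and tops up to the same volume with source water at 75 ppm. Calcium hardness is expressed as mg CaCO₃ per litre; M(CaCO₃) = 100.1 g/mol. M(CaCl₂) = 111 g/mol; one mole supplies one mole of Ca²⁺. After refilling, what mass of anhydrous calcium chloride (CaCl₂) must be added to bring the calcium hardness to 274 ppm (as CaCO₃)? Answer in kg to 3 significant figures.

After draining 44% and refilling: 319 × 0.56 + 75 × 0.44 = 211.64 ppm.
Deficit to target: 274 − 211.64 = 62.36 mg/L.
As CaCO₃: 62.36 mg/L × 386,000 L = 24,070 g; ÷ 100.1 = 240.5 mol Ca²⁺.
Mass: 240.5 × 111 = 26,690 g.

26.7 kg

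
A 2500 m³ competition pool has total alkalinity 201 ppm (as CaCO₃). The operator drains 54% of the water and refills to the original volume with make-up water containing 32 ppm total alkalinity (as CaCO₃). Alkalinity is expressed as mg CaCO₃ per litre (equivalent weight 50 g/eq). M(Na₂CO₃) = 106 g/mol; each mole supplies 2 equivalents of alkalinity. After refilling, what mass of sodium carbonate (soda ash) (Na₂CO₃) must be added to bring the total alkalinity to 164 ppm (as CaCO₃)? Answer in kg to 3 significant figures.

144 kg

Volume: 2500 m³ = 2,500,000 L.
After draining 54% and refilling: 201 × 0.46 + 32 × 0.54 = 109.74 ppm.
Deficit to target: 164 − 109.74 = 54.26 mg/L.
As CaCO₃: 54.26 mg/L × 2,500,000 L = 135,600 g; ÷ 50 g/eq ÷ 2 = 1356 mol Na₂CO₃.
Mass: 1356 × 106 = 143,800 g.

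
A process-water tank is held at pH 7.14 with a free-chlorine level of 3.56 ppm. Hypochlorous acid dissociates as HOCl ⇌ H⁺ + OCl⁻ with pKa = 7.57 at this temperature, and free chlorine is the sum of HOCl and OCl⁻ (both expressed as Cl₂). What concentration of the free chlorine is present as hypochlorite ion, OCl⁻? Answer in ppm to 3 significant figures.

[OCl⁻]/[HOCl] = 10^(pH − pKa) = 10^(7.14 − 7.57) = 10^-0.43 = 0.3715.
Fraction as HOCl = 1 / (1 + 0.3715) = 0.7291.
OCl⁻ = (1 − 0.7291) × 3.56 ppm = 0.9644 ppm.

0.964 ppm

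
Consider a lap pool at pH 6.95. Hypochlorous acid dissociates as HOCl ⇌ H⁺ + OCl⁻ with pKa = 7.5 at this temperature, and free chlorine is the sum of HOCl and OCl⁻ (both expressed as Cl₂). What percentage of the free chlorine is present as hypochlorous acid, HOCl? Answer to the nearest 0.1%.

78.0%

[OCl⁻]/[HOCl] = 10^(pH − pKa) = 10^(6.95 − 7.5) = 10^-0.55 = 0.2818.
Fraction as HOCl = 1 / (1 + 0.2818) = 0.7801.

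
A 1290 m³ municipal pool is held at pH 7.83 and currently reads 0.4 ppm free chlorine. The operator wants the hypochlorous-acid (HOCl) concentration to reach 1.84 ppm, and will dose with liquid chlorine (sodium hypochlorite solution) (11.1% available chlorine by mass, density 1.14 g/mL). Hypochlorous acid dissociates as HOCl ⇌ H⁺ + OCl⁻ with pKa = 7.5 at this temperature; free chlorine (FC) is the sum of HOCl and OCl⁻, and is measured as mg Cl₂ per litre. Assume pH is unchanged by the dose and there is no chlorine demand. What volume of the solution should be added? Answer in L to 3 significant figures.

54.8 L

Volume: 1290 m³ = 1,290,000 L.
[OCl⁻]/[HOCl] = 10^(pH − pKa) = 10^(7.83 − 7.5) = 2.138; fraction as HOCl = 1/(1 + 2.138) = 0.3187.
Free chlorine required for 1.84 ppm HOCl: 1.84 / 0.3187 = 5.774 ppm.
FC to add: 5.774 − 0.4 = 5.374 mg/L as Cl₂.
Cl₂ equivalent: 5.374 mg/L × 1,290,000 L = 6932 g.
Product at 11.1% available Cl: 6932 / 0.111 = 62,450 g.
Volume: 62,450 g ÷ 1.14 g/mL = 54,780 mL.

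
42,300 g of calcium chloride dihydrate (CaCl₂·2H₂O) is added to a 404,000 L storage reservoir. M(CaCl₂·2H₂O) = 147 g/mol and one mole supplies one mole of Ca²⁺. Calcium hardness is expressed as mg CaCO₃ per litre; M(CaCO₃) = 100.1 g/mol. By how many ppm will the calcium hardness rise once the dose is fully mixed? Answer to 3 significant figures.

71.3 ppm

Moles of Ca²⁺: 42,300 g ÷ 147 g/mol = 287.8 mol.
As CaCO₃: 287.8 mol × 100.1 g/mol = 28,800 g.
Rise: 28,800 g / 404,000 L × 1000 = 71.3 mg/L.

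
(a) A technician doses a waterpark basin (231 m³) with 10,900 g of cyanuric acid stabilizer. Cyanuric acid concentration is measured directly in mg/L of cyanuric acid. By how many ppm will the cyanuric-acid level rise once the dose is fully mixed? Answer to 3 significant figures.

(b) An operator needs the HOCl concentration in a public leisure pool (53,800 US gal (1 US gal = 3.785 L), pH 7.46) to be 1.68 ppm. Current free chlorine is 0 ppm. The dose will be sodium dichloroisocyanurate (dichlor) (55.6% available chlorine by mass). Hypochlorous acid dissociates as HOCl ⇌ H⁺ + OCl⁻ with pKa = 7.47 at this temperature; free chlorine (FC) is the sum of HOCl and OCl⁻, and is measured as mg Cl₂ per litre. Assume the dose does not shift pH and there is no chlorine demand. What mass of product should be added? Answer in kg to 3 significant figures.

(a) Volume: 231 m³ = 231,000 L.
(a) Rise: 10,900 g / 231,000 L × 1000 = 47.19 mg/L.

(b) Volume: 53,800 US gal × 3.785 L/gal = 203,633 L.
(b) [OCl⁻]/[HOCl] = 10^(pH − pKa) = 10^(7.46 − 7.47) = 0.9772; fraction as HOCl = 1/(1 + 0.9772) = 0.5058.
(b) Free chlorine required for 1.68 ppm HOCl: 1.68 / 0.5058 = 3.322 ppm.
(b) FC to add: 3.322 − 0 = 3.322 mg/L as Cl₂.
(b) Cl₂ equivalent: 3.322 mg/L × 203,633 L = 676.4 g.
(b) Product at 55.6% available Cl: 676.4 / 0.556 = 1217 g.

(a) 47.2 ppm; (b) 1.22 kg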